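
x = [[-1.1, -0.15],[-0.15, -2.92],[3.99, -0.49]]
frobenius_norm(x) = 5.09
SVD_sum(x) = [[-1.05, 0.17], [0.30, -0.05], [3.97, -0.63]] + [[-0.05, -0.32], [-0.45, -2.87], [0.02, 0.14]]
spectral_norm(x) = 4.17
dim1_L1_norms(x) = [1.25, 3.07, 4.48]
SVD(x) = [[-0.26, -0.11], [0.07, -0.99], [0.96, 0.05]] @ diag([4.167223844174408, 2.928454444334804]) @ [[0.99, -0.16], [0.16, 0.99]]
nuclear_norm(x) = 7.10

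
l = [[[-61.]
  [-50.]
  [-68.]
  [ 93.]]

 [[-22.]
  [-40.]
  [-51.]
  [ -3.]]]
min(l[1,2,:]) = -51.0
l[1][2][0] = -51.0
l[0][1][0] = -50.0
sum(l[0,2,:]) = -68.0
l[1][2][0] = -51.0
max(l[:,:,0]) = 93.0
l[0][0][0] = -61.0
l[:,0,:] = [[-61.0], [-22.0]]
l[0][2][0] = -68.0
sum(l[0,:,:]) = -86.0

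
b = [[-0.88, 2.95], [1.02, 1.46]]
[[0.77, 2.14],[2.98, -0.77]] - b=[[1.65, -0.81], [1.96, -2.23]]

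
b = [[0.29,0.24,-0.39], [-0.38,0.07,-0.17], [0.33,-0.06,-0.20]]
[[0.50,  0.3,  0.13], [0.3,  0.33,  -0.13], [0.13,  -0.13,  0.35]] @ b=[[0.07,0.13,-0.27], [-0.08,0.10,-0.15], [0.20,0.0,-0.10]]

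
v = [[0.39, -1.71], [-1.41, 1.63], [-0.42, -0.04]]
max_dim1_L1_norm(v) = 3.04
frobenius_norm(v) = 2.81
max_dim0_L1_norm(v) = 3.38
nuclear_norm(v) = 3.47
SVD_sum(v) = [[0.85,-1.44],  [-1.08,1.83],  [-0.09,0.15]] + [[-0.46,-0.27], [-0.33,-0.20], [-0.33,-0.19]]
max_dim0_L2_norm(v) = 2.36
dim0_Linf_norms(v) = [1.41, 1.71]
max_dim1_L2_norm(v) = 2.16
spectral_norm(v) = 2.71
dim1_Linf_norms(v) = [1.71, 1.63, 0.42]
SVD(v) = [[-0.62, -0.7],[0.78, -0.51],[0.07, -0.50]] @ diag([2.705554112111721, 0.7610367576111937]) @ [[-0.51, 0.86], [0.86, 0.51]]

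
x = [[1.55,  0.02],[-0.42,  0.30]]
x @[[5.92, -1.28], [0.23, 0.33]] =[[9.18, -1.98], [-2.42, 0.64]]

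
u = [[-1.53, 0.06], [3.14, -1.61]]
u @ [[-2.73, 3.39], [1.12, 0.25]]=[[4.24, -5.17], [-10.38, 10.24]]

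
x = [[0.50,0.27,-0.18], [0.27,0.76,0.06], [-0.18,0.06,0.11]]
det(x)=0.002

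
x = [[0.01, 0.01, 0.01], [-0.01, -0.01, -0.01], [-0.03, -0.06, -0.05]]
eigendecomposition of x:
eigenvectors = [[-0.17, 0.66, -0.27], [0.17, -0.66, -0.53], [0.97, 0.36, 0.8]]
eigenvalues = [-0.06, 0.01, -0.0]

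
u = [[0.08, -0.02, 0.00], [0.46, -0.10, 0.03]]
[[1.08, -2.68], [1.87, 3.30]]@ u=[[-1.15, 0.25, -0.08], [1.67, -0.37, 0.10]]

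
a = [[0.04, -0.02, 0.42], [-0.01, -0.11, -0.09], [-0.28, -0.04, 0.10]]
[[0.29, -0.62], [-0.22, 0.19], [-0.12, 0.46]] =a @[[0.5,  -2.06], [1.36,  -0.47], [0.71,  -1.31]]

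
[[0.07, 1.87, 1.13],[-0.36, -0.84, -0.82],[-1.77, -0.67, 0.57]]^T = [[0.07, -0.36, -1.77], [1.87, -0.84, -0.67], [1.13, -0.82, 0.57]]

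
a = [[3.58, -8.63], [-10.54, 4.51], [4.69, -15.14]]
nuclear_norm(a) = 28.03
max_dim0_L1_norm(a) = 28.28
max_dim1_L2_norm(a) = 15.85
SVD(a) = [[-0.46,-0.15], [0.45,-0.89], [-0.77,-0.44]] @ diag([20.222186382278274, 7.810497930375456]) @ [[-0.49, 0.87], [0.87, 0.49]]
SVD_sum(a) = [[4.58,-8.06], [-4.51,7.94], [7.65,-13.46]] + [[-1.0, -0.57], [-6.03, -3.43], [-2.96, -1.68]]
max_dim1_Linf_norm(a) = 15.14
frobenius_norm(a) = 21.68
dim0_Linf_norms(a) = [10.54, 15.14]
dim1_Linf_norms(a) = [8.63, 10.54, 15.14]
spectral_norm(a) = 20.22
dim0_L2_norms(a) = [12.08, 18.0]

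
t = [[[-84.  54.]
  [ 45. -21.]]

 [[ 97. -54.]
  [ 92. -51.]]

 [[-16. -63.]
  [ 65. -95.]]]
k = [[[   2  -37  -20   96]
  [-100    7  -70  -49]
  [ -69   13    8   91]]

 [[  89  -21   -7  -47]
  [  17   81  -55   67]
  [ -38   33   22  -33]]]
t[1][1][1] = -51.0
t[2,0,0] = -16.0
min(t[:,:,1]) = -95.0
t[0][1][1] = -21.0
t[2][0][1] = -63.0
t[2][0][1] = -63.0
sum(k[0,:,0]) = -167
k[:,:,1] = [[-37, 7, 13], [-21, 81, 33]]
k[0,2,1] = 13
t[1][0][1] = -54.0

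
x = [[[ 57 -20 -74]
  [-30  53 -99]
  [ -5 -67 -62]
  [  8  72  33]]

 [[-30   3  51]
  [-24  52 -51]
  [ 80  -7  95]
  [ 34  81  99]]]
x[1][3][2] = 99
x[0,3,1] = 72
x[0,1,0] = -30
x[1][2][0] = 80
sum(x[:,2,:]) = 34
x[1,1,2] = -51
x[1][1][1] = 52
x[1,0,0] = -30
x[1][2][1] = -7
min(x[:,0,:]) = -74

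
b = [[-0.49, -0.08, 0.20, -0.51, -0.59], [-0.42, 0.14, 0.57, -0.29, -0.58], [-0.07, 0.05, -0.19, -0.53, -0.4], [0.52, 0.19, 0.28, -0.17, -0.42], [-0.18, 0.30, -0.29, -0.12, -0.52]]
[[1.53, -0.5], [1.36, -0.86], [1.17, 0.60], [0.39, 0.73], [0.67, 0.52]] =b@[[-0.66, 1.41], [0.73, 0.57], [0.36, -1.24], [-1.87, -0.56], [-0.41, -0.34]]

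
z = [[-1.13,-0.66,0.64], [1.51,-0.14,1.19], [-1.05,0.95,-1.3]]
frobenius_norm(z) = 3.09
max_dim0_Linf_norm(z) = 1.51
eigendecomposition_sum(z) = [[-0.56+0.88j, (-0.31-0.24j), (0.34+0.57j)], [0.70+0.49j, -0.20+0.24j, (0.48-0.25j)], [(-0.56-0.99j), 0.39-0.17j, -0.72+0.03j]] + [[(-0.56-0.88j), (-0.31+0.24j), 0.34-0.57j], [(0.7-0.49j), -0.20-0.24j, 0.48+0.25j], [(-0.56+0.99j), 0.39+0.17j, -0.72-0.03j]] + [[-0.02-0.00j, -0.04-0.00j, (-0.04-0j)], [(0.11+0j), 0.27+0.00j, 0.23+0.00j], [(0.07+0j), 0.18+0.00j, 0.15+0.00j]]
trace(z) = -2.57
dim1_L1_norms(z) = [2.43, 2.84, 3.3]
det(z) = 1.42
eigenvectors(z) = [[(-0.28-0.52j), -0.28+0.52j, -0.13+0.00j],[-0.44+0.21j, -0.44-0.21j, (0.83+0j)],[(0.65+0j), 0.65-0.00j, 0.54+0.00j]]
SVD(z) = [[-0.09, -0.92, 0.37], [0.71, 0.20, 0.67], [-0.70, 0.32, 0.64]] @ diag([2.646930158822343, 1.551202167407644, 0.34703396108529566]) @ [[0.72, -0.27, 0.64], [0.65, 0.57, -0.5], [-0.24, 0.78, 0.59]]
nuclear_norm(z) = 4.55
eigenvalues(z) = [(-1.49+1.16j), (-1.49-1.16j), (0.4+0j)]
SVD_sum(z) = [[-0.16, 0.06, -0.15],[1.36, -0.50, 1.21],[-1.33, 0.49, -1.18]] + [[-0.94, -0.82, 0.71], [0.21, 0.18, -0.16], [0.33, 0.29, -0.25]] + [[-0.03, 0.1, 0.08], [-0.05, 0.18, 0.14], [-0.05, 0.17, 0.13]]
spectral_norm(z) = 2.65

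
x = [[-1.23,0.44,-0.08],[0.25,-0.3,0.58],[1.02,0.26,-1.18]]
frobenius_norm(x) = 2.17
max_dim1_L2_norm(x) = 1.58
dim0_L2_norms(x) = [1.62, 0.59, 1.32]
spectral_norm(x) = 1.80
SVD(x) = [[-0.55,0.70,0.45],[-0.06,-0.57,0.82],[0.83,0.43,0.35]] @ diag([1.7977601836483934, 1.2114804019492036, 0.05073024523388679]) @ [[0.84, -0.01, -0.54], [-0.47, 0.49, -0.74], [0.27, 0.87, 0.41]]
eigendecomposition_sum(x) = [[-0.62+0.17j, 0.21+0.11j, (-0.04-0.34j)], [0.11-0.55j, (-0.17+0.12j), 0.28+0.10j], [0.51+1.04j, 0.12-0.41j, (-0.59+0.19j)]] + [[(-0.62-0.17j), (0.21-0.11j), (-0.04+0.34j)], [0.11+0.55j, (-0.17-0.12j), 0.28-0.10j], [0.51-1.04j, 0.12+0.41j, -0.59-0.19j]] + [[0.01+0.00j, (0.01+0j), (0.01-0j)], [0.02+0.00j, (0.04+0j), (0.02-0j)], [(0.01+0j), (0.02+0j), (0.01-0j)]]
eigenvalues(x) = [(-1.38+0.48j), (-1.38-0.48j), (0.05+0j)]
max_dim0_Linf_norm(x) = 1.23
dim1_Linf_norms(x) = [1.23, 0.58, 1.18]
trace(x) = -2.71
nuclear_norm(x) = 3.06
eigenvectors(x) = [[(-0.08+0.44j), -0.08-0.44j, (-0.27+0j)], [(-0.31-0.24j), (-0.31+0.24j), (-0.87+0j)], [(0.81+0j), 0.81-0.00j, (-0.41+0j)]]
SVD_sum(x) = [[-0.84, 0.01, 0.54], [-0.08, 0.00, 0.05], [1.26, -0.01, -0.80]] + [[-0.4, 0.41, -0.63], [0.32, -0.34, 0.51], [-0.24, 0.25, -0.38]] + [[0.01, 0.02, 0.01], [0.01, 0.04, 0.02], [0.00, 0.02, 0.01]]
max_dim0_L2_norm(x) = 1.62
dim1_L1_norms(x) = [1.75, 1.13, 2.46]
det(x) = 0.11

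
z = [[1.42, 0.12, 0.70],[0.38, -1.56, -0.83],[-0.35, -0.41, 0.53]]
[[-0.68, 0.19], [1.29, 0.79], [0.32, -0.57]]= z @ [[-0.31, 0.50],  [-0.79, 0.01],  [-0.21, -0.74]]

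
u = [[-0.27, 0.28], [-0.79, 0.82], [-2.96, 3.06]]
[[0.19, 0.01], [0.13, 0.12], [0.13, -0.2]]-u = [[0.46, -0.27], [0.92, -0.7], [3.09, -3.26]]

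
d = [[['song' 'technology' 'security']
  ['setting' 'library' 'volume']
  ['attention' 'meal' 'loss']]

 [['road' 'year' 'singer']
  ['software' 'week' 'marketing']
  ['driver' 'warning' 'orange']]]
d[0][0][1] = 'technology'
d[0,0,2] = 'security'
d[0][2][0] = 'attention'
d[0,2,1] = 'meal'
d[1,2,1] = 'warning'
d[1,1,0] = 'software'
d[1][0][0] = 'road'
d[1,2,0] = 'driver'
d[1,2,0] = 'driver'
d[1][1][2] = 'marketing'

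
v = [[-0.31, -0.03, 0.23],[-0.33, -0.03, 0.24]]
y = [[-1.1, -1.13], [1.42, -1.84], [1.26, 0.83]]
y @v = [[0.71, 0.07, -0.52], [0.17, 0.01, -0.12], [-0.66, -0.06, 0.49]]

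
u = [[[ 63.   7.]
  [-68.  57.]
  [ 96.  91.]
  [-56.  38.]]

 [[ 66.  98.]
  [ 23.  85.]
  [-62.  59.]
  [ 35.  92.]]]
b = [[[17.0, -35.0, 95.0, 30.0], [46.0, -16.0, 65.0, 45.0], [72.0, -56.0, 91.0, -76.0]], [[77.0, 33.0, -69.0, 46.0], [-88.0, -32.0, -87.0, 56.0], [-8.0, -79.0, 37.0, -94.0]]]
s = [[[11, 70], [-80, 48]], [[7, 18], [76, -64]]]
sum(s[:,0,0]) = 18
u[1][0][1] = 98.0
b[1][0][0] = 77.0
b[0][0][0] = 17.0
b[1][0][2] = -69.0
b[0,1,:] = [46.0, -16.0, 65.0, 45.0]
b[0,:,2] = [95.0, 65.0, 91.0]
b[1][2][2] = 37.0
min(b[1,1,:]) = -88.0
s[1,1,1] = -64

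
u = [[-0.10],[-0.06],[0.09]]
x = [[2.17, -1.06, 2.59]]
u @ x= [[-0.22, 0.11, -0.26], [-0.13, 0.06, -0.16], [0.2, -0.1, 0.23]]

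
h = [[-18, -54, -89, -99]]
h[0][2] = -89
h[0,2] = -89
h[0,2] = -89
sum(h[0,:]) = -260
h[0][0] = -18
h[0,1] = -54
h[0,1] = -54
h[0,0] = -18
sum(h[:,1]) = -54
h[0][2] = -89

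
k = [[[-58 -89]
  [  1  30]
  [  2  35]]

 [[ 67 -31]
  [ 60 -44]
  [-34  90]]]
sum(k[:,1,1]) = -14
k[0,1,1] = 30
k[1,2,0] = -34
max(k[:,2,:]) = 90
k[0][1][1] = 30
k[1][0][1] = -31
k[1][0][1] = -31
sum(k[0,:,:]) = -79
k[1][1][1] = -44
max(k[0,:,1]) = 35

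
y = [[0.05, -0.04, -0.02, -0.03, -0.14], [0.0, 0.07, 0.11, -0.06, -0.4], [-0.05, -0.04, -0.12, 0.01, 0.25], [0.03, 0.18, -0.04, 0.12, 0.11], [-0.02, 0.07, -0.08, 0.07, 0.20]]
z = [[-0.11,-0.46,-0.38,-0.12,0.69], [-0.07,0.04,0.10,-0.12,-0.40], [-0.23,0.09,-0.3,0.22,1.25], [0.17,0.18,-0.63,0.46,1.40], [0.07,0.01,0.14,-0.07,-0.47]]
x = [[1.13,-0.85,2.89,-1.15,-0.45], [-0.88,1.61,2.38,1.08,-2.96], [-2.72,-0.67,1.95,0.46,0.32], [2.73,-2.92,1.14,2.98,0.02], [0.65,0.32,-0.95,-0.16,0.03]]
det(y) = 0.00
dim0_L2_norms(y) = [0.08, 0.21, 0.19, 0.15, 0.54]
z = x @ y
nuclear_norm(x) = 16.18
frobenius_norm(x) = 8.39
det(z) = -0.00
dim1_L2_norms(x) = [3.45, 4.35, 3.46, 5.11, 1.21]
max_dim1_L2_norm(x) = 5.11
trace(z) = -0.38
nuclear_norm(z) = 3.34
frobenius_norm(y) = 0.64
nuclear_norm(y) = 0.97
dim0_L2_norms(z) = [0.32, 0.5, 0.81, 0.54, 2.09]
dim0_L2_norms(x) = [4.16, 3.52, 4.47, 3.41, 3.01]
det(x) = -0.51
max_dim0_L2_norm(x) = 4.47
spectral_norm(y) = 0.58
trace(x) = 7.70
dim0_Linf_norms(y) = [0.05, 0.18, 0.12, 0.12, 0.4]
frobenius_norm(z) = 2.39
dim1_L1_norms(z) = [1.76, 0.73, 2.09, 2.84, 0.76]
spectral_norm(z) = 2.28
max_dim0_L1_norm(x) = 9.31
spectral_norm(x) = 5.30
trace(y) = 0.32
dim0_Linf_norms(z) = [0.23, 0.46, 0.63, 0.46, 1.4]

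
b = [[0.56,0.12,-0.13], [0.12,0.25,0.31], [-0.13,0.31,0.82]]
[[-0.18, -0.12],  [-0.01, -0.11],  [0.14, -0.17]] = b@[[-0.25, -0.25],[-0.14, -0.05],[0.19, -0.23]]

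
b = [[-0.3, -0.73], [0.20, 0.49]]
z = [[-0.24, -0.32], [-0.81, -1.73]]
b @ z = [[0.66, 1.36], [-0.44, -0.91]]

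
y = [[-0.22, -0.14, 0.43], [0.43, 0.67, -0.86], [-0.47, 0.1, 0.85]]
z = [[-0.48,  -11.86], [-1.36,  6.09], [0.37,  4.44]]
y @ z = [[0.46, 3.67], [-1.44, -4.84], [0.4, 9.96]]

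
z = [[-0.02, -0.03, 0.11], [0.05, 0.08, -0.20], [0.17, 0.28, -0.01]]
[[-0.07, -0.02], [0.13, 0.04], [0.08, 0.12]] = z@[[0.64, 0.48], [-0.13, 0.12], [-0.56, -0.05]]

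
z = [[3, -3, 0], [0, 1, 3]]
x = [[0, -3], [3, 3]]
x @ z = [[0, -3, -9], [9, -6, 9]]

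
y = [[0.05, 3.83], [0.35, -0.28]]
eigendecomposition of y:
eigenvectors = [[0.97,-0.94], [0.25,0.33]]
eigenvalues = [1.05, -1.28]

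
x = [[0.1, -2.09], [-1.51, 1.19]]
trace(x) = 1.29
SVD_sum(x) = [[0.81, -1.77], [-0.71, 1.56]] + [[-0.71,-0.32],  [-0.8,-0.37]]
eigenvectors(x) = [[-0.85, 0.66], [-0.53, -0.75]]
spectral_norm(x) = 2.59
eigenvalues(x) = [-1.21, 2.5]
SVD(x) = [[0.75, -0.66],[-0.66, -0.75]] @ diag([2.5878931727297174, 1.1735028447084885]) @ [[0.41, -0.91], [0.91, 0.41]]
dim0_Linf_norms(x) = [1.51, 2.09]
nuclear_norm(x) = 3.76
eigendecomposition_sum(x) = [[-0.78, -0.68], [-0.49, -0.43]] + [[0.88, -1.41], [-1.02, 1.62]]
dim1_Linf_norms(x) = [2.09, 1.51]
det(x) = -3.04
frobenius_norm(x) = 2.84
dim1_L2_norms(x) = [2.09, 1.92]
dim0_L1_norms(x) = [1.61, 3.28]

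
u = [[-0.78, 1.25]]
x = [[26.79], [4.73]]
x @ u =[[-20.90, 33.49], [-3.69, 5.91]]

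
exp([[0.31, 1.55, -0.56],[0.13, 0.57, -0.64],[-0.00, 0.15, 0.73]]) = [[1.51, 2.38, -1.82], [0.21, 1.84, -1.31], [0.02, 0.29, 1.98]]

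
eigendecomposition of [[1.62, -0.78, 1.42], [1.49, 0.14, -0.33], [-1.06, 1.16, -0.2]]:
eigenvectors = [[(-0.02+0.53j), -0.02-0.53j, (-0.57+0j)], [0.62+0.00j, 0.62-0.00j, (-0.79+0j)], [(-0.22-0.54j), (-0.22+0.54j), (-0.23+0j)]]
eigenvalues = [(0.22+1.54j), (0.22-1.54j), (1.12+0j)]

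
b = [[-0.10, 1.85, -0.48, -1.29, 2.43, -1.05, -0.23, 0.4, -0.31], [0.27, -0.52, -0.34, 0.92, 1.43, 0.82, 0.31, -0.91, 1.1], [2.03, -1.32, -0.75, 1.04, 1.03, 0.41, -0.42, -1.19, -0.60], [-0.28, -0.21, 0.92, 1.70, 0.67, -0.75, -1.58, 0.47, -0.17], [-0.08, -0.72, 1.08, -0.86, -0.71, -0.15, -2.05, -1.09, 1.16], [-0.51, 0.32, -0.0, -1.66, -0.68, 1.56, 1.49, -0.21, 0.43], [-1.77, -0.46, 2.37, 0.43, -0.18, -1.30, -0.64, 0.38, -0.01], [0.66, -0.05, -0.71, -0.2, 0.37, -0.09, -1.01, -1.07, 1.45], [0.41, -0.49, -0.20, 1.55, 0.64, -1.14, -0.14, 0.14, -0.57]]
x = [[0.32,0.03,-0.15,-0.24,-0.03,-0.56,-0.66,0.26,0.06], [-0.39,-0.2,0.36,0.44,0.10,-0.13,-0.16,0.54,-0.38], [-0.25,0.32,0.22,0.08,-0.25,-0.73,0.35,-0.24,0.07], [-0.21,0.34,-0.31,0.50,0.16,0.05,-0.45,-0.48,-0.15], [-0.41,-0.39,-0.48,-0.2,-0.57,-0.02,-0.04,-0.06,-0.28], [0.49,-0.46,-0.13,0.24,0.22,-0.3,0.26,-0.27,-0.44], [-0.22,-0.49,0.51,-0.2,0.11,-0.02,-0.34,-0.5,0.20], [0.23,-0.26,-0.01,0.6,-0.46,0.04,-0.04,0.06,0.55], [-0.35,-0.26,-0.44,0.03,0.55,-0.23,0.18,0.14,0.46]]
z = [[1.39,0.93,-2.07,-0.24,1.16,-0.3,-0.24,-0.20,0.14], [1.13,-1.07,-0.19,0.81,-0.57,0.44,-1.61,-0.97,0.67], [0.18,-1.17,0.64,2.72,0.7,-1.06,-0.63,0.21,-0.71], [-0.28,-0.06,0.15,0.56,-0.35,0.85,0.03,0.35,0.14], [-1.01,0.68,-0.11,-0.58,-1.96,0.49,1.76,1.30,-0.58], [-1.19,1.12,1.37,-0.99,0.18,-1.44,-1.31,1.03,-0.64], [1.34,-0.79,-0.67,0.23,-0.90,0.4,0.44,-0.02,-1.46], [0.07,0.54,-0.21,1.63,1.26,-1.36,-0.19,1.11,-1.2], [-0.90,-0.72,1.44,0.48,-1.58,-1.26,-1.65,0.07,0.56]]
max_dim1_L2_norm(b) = 3.56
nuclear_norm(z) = 21.14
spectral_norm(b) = 4.76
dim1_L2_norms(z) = [2.95, 2.76, 3.43, 1.19, 3.32, 3.29, 2.49, 3.02, 3.28]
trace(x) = 0.15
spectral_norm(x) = 1.01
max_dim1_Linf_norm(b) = 2.43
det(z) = -0.20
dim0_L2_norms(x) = [1.0, 1.0, 1.0, 1.0, 1.0, 1.01, 1.0, 1.0, 1.0]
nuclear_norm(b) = 21.09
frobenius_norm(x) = 3.00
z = x @ b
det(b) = 0.24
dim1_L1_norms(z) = [6.67, 7.46, 8.02, 2.77, 8.47, 9.27, 6.25, 7.57, 8.66]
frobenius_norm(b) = 8.78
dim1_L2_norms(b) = [3.56, 2.48, 3.27, 2.76, 3.11, 2.91, 3.38, 2.32, 2.22]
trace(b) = -1.10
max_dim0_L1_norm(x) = 2.87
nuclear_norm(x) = 9.00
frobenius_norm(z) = 8.80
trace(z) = 0.23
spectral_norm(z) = 4.80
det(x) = -1.00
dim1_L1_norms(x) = [2.31, 2.7, 2.51, 2.65, 2.45, 2.81, 2.59, 2.25, 2.64]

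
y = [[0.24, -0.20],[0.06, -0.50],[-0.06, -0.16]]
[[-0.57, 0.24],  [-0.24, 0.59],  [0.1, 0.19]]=y @ [[-2.21, -0.01], [0.22, -1.19]]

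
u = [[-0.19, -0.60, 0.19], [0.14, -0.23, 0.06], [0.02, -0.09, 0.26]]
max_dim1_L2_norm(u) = 0.66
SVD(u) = [[-0.92, -0.34, -0.16],  [-0.29, 0.36, 0.89],  [-0.25, 0.87, -0.43]] @ diag([0.7053211302421409, 0.2298095317275981, 0.18468806772797]) @ [[0.18,0.91,-0.36], [0.58,0.2,0.79], [0.79,-0.36,-0.49]]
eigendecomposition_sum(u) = [[-0.09+0.15j, (-0.3-0.21j), 0.07+0.01j],[(0.07+0.05j), -0.11+0.14j, 0.01-0.04j],[(0.01+0.01j), -0.02+0.02j, -0.01j]] + [[-0.09-0.15j, -0.30+0.21j, 0.07-0.01j], [(0.07-0.05j), (-0.11-0.14j), (0.01+0.04j)], [0.01-0.01j, (-0.02-0.02j), 0.00+0.01j]] + [[-0.00-0.00j,(-0.01+0j),0.05-0.00j],[-0.00-0.00j,-0.01+0.00j,(0.05-0j)],[-0.00-0.00j,-0.04+0.00j,0.26-0.00j]]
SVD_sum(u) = [[-0.12, -0.6, 0.24],[-0.04, -0.19, 0.08],[-0.03, -0.16, 0.06]] + [[-0.05, -0.02, -0.06], [0.05, 0.02, 0.07], [0.12, 0.04, 0.16]] + [[-0.02, 0.01, 0.01], [0.13, -0.06, -0.08], [-0.06, 0.03, 0.04]]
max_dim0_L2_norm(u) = 0.65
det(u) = 0.03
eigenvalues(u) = [(-0.2+0.28j), (-0.2-0.28j), (0.25+0j)]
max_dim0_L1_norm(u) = 0.92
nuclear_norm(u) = 1.12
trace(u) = -0.16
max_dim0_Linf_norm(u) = 0.6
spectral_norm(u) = 0.71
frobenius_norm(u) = 0.76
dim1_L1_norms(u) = [0.98, 0.43, 0.37]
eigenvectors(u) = [[-0.89+0.00j, -0.89-0.00j, 0.18+0.00j],[(-0.02+0.44j), -0.02-0.44j, 0.17+0.00j],[-0.01+0.08j, -0.01-0.08j, (0.97+0j)]]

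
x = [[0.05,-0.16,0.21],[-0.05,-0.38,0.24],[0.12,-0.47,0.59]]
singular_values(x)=[0.91, 0.17, 0.0]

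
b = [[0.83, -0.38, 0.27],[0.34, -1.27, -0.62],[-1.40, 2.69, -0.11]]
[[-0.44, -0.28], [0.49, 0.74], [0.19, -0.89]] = b@[[-0.39,-0.56], [-0.16,-0.63], [-0.67,-0.21]]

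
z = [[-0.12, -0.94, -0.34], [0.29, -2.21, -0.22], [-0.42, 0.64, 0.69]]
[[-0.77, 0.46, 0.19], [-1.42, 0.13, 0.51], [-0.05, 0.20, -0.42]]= z@[[0.94, -1.32, 0.36], [0.79, -0.20, -0.16], [-0.24, -0.33, -0.24]]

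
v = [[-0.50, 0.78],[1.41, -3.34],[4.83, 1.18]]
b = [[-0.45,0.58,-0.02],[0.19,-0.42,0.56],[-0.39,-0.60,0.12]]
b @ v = [[0.95, -2.31], [2.02, 2.21], [-0.07, 1.84]]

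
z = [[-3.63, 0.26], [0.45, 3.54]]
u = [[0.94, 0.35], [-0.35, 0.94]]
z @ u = [[-3.5, -1.03], [-0.82, 3.49]]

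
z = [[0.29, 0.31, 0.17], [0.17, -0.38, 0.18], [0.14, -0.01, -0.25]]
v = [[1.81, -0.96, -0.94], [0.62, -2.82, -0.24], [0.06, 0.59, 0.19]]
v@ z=[[0.23, 0.94, 0.37], [-0.33, 1.27, -0.34], [0.14, -0.21, 0.07]]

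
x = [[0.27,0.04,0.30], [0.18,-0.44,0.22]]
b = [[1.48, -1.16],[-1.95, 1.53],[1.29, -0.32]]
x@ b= [[0.71,-0.35], [1.41,-0.95]]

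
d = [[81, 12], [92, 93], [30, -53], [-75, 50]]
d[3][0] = -75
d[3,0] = -75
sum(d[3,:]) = -25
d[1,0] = 92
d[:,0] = [81, 92, 30, -75]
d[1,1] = 93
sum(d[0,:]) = 93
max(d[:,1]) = 93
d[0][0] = 81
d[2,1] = -53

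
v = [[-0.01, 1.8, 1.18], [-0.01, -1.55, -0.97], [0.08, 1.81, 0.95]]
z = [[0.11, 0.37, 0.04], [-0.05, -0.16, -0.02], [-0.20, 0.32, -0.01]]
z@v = [[-0.0, -0.30, -0.19],[0.0, 0.12, 0.08],[-0.0, -0.87, -0.56]]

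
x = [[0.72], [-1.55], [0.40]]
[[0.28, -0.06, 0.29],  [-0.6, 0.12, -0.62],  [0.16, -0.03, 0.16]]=x@[[0.39, -0.08, 0.40]]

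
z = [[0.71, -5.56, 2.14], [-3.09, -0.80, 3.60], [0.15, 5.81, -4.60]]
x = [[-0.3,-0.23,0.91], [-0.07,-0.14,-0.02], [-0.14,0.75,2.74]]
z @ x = [[-0.12, 2.22, 6.62],[0.48, 3.52, 7.07],[0.19, -4.30, -12.58]]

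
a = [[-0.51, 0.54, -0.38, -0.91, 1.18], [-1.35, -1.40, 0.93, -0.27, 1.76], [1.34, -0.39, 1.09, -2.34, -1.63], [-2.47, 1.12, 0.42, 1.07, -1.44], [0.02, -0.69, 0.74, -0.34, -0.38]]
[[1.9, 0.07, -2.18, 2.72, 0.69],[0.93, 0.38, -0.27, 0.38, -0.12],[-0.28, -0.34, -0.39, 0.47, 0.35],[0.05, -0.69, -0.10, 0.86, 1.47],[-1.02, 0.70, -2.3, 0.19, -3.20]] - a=[[2.41, -0.47, -1.80, 3.63, -0.49], [2.28, 1.78, -1.2, 0.65, -1.88], [-1.62, 0.05, -1.48, 2.81, 1.98], [2.52, -1.81, -0.52, -0.21, 2.91], [-1.04, 1.39, -3.04, 0.53, -2.82]]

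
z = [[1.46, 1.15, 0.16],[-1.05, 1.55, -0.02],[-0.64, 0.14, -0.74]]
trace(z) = 2.27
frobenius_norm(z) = 2.82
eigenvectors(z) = [[0.72+0.00j, (0.72-0j), (-0.06+0j)], [(0.04+0.67j), 0.04-0.67j, (-0.02+0j)], [-0.15+0.11j, (-0.15-0.11j), (1+0j)]]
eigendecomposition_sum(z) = [[0.73+0.60j, (0.58-0.79j), 0.06+0.02j],[(-0.53+0.71j), (0.78+0.5j), -0.02+0.06j],[-0.24-0.01j, 0.01+0.26j, (-0.02+0j)]] + [[0.73-0.60j, 0.58+0.79j, 0.06-0.02j], [-0.53-0.71j, (0.78-0.5j), (-0.02-0.06j)], [(-0.24+0.01j), 0.01-0.26j, -0.02-0.00j]] + [[0.01+0.00j, (-0.01+0j), 0.04+0.00j], [0j, -0.00+0.00j, 0.01+0.00j], [(-0.15-0j), 0.12-0.00j, (-0.71-0j)]]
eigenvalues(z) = [(1.49+1.11j), (1.49-1.11j), (-0.7+0j)]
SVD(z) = [[-0.50, 0.82, -0.29],[0.77, 0.57, 0.29],[0.40, -0.08, -0.91]] @ diag([1.9537951211760027, 1.9328500356180618, 0.639277220210534]) @ [[-0.92,  0.34,  -0.2],[0.33,  0.94,  0.09],[-0.22,  -0.02,  0.98]]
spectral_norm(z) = 1.95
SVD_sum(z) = [[0.89, -0.34, 0.20], [-1.38, 0.52, -0.3], [-0.72, 0.27, -0.16]] + [[0.52, 1.48, 0.14], [0.37, 1.04, 0.10], [-0.05, -0.14, -0.01]] + [[0.04, 0.00, -0.18], [-0.04, -0.0, 0.18], [0.13, 0.01, -0.57]]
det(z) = -2.41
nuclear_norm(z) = 4.53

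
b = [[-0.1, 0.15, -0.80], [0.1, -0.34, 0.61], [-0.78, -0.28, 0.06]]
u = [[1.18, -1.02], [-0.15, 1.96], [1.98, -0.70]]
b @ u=[[-1.72, 0.96], [1.38, -1.2], [-0.76, 0.20]]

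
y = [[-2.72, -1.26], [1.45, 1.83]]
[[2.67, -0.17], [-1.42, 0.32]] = y@[[-0.98, -0.03],[-0.00, 0.20]]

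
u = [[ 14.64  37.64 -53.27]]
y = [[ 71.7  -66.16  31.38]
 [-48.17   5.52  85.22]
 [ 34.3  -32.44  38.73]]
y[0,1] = -66.16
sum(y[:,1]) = -93.08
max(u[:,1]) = 37.64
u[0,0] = 14.64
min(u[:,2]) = -53.27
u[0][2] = -53.27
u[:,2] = [-53.27]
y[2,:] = [34.3, -32.44, 38.73]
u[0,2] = -53.27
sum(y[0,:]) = 36.92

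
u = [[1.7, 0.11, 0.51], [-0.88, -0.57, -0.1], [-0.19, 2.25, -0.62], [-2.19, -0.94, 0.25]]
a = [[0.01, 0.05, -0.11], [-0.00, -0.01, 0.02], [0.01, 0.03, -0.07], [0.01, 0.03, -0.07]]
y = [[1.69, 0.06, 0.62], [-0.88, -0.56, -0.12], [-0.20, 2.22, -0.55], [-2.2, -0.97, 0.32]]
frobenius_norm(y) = 3.94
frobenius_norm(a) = 0.16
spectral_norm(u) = 3.16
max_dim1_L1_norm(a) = 0.17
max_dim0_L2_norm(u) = 2.91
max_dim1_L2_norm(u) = 2.4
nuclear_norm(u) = 5.89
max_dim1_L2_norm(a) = 0.12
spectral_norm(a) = 0.16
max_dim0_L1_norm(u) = 4.96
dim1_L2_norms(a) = [0.12, 0.02, 0.08, 0.08]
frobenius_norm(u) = 3.94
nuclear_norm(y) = 5.99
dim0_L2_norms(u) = [2.91, 2.51, 0.85]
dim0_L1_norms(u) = [4.96, 3.87, 1.48]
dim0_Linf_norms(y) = [2.2, 2.22, 0.62]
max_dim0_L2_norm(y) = 2.92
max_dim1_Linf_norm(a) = 0.11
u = a + y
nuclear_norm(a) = 0.17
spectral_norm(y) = 3.15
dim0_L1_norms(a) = [0.03, 0.12, 0.27]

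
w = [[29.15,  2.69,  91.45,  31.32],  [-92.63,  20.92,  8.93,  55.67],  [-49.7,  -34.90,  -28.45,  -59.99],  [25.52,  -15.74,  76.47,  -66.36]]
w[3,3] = -66.36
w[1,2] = 8.93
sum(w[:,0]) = -87.66000000000001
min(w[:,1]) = -34.9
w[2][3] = -59.99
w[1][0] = -92.63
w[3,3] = -66.36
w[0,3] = 31.32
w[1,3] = 55.67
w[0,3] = 31.32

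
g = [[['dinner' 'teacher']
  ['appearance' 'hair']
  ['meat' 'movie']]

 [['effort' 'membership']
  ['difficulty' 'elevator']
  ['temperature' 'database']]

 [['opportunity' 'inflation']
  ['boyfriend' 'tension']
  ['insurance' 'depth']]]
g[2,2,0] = 'insurance'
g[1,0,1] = 'membership'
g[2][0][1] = 'inflation'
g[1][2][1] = 'database'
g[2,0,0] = 'opportunity'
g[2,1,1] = 'tension'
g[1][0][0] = 'effort'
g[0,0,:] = ['dinner', 'teacher']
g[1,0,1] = 'membership'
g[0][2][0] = 'meat'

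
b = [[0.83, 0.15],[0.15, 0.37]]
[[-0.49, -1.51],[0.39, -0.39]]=b @[[-0.84,-1.76], [1.39,-0.35]]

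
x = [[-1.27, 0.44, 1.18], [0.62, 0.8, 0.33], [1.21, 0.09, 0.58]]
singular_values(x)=[1.92, 1.46, 0.57]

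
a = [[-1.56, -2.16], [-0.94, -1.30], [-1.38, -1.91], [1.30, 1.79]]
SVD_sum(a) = [[-1.56,-2.16],[-0.94,-1.30],[-1.38,-1.91],[1.30,1.79]] + [[0.0, -0.00], [0.00, -0.00], [0.00, -0.00], [0.0, -0.0]]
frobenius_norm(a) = 4.49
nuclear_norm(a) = 4.49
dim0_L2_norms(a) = [2.63, 3.63]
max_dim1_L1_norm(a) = 3.72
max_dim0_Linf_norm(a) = 2.16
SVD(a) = [[-0.59, 0.42], [-0.36, 0.07], [-0.53, 0.28], [0.49, 0.86]] @ diag([4.485462805973036, 0.004839032187114286]) @ [[0.59, 0.81], [0.81, -0.59]]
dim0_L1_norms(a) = [5.18, 7.16]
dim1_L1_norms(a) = [3.72, 2.24, 3.29, 3.09]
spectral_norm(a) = 4.49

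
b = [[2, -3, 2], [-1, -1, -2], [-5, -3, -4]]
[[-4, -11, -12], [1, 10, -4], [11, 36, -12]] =b @ [[-3, -5, 0], [0, -1, 4], [1, -2, 0]]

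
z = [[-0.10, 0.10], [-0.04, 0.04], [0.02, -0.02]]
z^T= [[-0.1, -0.04, 0.02], [0.1, 0.04, -0.02]]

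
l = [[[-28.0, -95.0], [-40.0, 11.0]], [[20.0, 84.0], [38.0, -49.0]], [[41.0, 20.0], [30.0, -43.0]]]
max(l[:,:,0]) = 41.0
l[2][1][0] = 30.0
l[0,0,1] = -95.0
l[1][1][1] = -49.0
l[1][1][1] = -49.0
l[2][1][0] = 30.0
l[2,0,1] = 20.0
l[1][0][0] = 20.0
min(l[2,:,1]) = -43.0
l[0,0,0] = -28.0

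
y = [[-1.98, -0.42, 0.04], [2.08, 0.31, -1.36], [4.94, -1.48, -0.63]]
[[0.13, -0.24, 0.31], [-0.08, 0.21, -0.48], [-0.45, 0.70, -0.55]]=y @ [[-0.08, 0.13, -0.13], [0.06, -0.05, -0.12], [-0.05, 0.03, 0.13]]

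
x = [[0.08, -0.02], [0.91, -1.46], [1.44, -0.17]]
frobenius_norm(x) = 2.25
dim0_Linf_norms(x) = [1.44, 1.46]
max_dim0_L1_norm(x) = 2.43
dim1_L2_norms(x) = [0.08, 1.72, 1.45]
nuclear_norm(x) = 2.99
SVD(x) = [[-0.04, 0.04],[-0.79, -0.61],[-0.61, 0.79]] @ diag([2.0379410663888247, 0.9569724185816324]) @ [[-0.78, 0.62], [0.62, 0.78]]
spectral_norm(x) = 2.04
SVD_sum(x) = [[0.06, -0.05], [1.27, -1.0], [0.97, -0.77]] + [[0.02, 0.03], [-0.36, -0.46], [0.47, 0.6]]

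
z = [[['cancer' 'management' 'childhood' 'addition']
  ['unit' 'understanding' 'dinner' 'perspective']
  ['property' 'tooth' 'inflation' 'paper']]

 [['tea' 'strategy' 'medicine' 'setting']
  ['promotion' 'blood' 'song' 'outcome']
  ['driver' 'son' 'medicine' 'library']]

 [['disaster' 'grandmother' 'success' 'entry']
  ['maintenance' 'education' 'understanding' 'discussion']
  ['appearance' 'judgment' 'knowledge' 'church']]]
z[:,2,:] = [['property', 'tooth', 'inflation', 'paper'], ['driver', 'son', 'medicine', 'library'], ['appearance', 'judgment', 'knowledge', 'church']]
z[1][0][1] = 'strategy'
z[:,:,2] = [['childhood', 'dinner', 'inflation'], ['medicine', 'song', 'medicine'], ['success', 'understanding', 'knowledge']]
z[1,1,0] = 'promotion'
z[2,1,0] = 'maintenance'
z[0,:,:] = [['cancer', 'management', 'childhood', 'addition'], ['unit', 'understanding', 'dinner', 'perspective'], ['property', 'tooth', 'inflation', 'paper']]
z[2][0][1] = 'grandmother'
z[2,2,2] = 'knowledge'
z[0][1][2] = 'dinner'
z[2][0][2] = 'success'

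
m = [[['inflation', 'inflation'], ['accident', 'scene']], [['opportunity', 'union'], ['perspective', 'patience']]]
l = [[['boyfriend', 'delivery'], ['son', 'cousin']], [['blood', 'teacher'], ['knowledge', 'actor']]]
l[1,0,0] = 'blood'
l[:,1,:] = [['son', 'cousin'], ['knowledge', 'actor']]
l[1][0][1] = 'teacher'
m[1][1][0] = 'perspective'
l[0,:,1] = ['delivery', 'cousin']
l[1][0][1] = 'teacher'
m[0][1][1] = 'scene'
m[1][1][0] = 'perspective'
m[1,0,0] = 'opportunity'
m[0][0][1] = 'inflation'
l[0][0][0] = 'boyfriend'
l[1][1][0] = 'knowledge'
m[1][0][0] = 'opportunity'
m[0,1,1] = 'scene'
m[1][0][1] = 'union'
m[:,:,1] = [['inflation', 'scene'], ['union', 'patience']]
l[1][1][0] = 'knowledge'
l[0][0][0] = 'boyfriend'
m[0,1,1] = 'scene'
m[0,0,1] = 'inflation'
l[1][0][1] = 'teacher'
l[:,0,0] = ['boyfriend', 'blood']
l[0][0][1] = 'delivery'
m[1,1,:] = ['perspective', 'patience']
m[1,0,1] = 'union'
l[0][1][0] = 'son'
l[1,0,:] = ['blood', 'teacher']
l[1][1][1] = 'actor'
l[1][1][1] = 'actor'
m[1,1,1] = 'patience'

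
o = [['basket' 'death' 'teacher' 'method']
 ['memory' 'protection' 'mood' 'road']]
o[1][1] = 'protection'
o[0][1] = 'death'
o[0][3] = 'method'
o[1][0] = 'memory'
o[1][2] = 'mood'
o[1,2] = 'mood'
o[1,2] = 'mood'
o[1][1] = 'protection'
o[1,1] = 'protection'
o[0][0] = 'basket'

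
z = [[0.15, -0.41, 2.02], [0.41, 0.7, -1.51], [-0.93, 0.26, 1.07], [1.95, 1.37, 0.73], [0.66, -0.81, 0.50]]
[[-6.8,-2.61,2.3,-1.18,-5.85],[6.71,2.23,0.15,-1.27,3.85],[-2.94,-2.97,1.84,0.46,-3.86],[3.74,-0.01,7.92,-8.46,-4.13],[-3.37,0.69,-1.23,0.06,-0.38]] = z @ [[0.8, 1.17, 1.00, -2.25, 0.08], [3.08, -0.85, 3.42, -2.48, -1.43], [-2.8, -1.55, 1.76, -0.92, -3.19]]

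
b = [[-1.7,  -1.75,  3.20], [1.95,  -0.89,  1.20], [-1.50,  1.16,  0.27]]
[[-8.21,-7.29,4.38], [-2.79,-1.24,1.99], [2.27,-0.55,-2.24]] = b @ [[0.35, 0.64, -0.05],[2.63, 0.71, -2.05],[-0.94, -1.55, 0.22]]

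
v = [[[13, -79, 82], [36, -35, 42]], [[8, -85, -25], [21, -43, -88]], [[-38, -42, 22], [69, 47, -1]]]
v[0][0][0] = 13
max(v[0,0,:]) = 82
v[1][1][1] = -43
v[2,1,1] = 47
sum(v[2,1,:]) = 115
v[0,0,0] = 13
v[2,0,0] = -38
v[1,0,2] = -25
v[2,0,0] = -38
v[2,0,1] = -42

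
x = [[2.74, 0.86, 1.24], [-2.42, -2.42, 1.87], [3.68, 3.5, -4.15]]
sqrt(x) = [[1.73+0.06j,0.58-0.13j,(0.46-0.28j)], [(-0.57+0.63j),-0.19+1.23j,-0.15-0.63j], [(0.62-1.02j),0.21-1.06j,(0.16+1.86j)]]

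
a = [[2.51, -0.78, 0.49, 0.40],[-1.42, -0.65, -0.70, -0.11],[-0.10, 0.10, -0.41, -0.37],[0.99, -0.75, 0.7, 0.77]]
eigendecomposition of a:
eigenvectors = [[-0.83, 0.17, 0.03, -0.10], [0.32, 0.94, 0.22, -0.31], [0.08, 0.05, -0.47, 0.61], [-0.45, 0.29, 0.85, -0.72]]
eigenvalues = [2.98, -0.98, 0.22, -0.0]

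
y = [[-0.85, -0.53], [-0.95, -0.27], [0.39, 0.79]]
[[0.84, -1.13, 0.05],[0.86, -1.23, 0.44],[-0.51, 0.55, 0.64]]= y @ [[-0.84,1.28,-0.81],[-0.23,0.07,1.21]]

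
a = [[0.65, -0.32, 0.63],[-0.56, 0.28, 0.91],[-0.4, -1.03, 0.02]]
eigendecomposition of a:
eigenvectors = [[-0.86+0.00j, (0.04+0.37j), 0.04-0.37j], [(0.49+0j), -0.03+0.61j, (-0.03-0.61j)], [(-0.17+0j), (-0.7+0j), -0.70-0.00j]]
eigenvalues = [(0.95+0j), (-0+1.1j), (-0-1.1j)]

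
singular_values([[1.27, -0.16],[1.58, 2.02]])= [2.66, 1.06]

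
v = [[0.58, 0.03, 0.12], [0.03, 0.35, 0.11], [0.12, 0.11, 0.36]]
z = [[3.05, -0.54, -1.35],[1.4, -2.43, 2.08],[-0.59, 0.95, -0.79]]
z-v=[[2.47, -0.57, -1.47], [1.37, -2.78, 1.97], [-0.71, 0.84, -1.15]]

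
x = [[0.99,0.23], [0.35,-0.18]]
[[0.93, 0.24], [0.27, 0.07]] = x @ [[0.89, 0.23], [0.23, 0.06]]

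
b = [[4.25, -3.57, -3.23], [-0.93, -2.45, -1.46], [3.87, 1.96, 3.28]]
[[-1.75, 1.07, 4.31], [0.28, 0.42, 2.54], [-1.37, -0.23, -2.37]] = b @ [[-0.38, 0.07, 0.06], [0.02, -0.17, -0.91], [0.02, -0.05, -0.25]]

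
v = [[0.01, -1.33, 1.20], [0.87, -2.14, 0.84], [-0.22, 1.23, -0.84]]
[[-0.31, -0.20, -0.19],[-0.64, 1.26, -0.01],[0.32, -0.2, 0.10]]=v@[[0.09, 0.52, 0.08], [0.42, -0.79, -0.04], [0.21, -1.05, -0.20]]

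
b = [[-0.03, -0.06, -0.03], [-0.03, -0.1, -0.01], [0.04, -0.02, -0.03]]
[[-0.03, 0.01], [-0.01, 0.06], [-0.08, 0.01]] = b @ [[-0.83, 0.45], [0.27, -0.77], [1.27, 0.66]]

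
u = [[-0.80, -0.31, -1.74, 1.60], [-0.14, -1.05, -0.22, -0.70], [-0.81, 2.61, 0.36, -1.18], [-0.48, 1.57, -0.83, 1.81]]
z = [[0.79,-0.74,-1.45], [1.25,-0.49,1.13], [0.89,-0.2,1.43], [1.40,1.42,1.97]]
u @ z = [[-0.33, 3.36, 1.47], [-2.60, -0.33, -2.68], [1.29, -2.43, 2.31], [3.38, 2.32, 4.85]]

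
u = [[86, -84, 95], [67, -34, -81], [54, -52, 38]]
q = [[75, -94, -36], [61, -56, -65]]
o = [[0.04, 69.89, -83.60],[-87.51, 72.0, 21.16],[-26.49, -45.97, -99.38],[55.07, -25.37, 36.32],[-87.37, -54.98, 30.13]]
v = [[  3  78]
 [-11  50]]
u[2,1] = -52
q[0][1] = -94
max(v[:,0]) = 3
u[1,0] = 67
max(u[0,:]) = 95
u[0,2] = 95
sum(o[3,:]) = 66.02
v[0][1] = 78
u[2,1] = -52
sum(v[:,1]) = 128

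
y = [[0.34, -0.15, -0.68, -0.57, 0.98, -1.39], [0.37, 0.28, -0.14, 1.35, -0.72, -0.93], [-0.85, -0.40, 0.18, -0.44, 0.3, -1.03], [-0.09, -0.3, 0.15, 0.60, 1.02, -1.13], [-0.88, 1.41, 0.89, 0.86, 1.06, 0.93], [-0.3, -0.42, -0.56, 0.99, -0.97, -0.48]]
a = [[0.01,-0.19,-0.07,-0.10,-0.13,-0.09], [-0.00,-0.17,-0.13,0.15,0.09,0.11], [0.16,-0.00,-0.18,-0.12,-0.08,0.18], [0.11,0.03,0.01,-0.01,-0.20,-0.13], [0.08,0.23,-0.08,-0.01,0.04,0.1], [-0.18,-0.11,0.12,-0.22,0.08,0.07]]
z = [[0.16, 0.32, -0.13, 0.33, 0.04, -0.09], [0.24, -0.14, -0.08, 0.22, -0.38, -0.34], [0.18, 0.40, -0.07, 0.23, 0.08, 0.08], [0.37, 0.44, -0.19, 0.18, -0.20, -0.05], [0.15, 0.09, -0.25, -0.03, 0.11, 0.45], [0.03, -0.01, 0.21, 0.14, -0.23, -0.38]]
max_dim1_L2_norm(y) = 2.51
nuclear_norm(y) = 9.91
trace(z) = -0.14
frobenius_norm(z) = 1.39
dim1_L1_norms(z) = [1.07, 1.4, 1.04, 1.43, 1.08, 1.0]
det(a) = -0.00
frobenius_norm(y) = 4.62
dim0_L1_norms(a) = [0.54, 0.73, 0.59, 0.61, 0.62, 0.68]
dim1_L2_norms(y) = [1.95, 1.85, 1.5, 1.67, 2.51, 1.65]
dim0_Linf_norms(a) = [0.18, 0.23, 0.18, 0.22, 0.2, 0.18]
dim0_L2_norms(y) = [1.36, 1.59, 1.28, 2.1, 2.16, 2.5]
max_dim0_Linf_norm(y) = 1.41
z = y @ a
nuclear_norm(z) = 2.57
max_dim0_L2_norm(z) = 0.7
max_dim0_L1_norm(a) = 0.73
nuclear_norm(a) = 1.53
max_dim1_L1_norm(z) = 1.43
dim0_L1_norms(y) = [2.83, 2.96, 2.6, 4.81, 5.05, 5.89]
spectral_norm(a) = 0.42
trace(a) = -0.24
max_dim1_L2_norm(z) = 0.66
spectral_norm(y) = 2.89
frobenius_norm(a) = 0.74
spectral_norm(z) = 0.97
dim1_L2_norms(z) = [0.51, 0.63, 0.51, 0.66, 0.56, 0.51]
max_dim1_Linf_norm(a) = 0.23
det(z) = 0.00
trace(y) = 1.98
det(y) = -6.27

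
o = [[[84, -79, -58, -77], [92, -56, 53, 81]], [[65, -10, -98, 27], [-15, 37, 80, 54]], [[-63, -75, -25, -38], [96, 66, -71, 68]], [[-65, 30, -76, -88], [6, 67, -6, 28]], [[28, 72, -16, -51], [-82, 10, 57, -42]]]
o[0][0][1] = -79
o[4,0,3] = -51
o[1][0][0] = 65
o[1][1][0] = -15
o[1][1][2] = 80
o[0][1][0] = 92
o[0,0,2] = -58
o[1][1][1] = 37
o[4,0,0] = 28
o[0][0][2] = -58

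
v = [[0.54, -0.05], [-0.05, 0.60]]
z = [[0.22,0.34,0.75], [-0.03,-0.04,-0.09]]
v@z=[[0.12, 0.19, 0.41], [-0.03, -0.04, -0.09]]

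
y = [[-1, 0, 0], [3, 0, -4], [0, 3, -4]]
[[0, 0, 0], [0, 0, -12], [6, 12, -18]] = y@ [[0, 0, 0], [2, 4, -2], [0, 0, 3]]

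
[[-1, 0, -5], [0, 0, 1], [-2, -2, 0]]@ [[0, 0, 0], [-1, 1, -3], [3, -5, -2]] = [[-15, 25, 10], [3, -5, -2], [2, -2, 6]]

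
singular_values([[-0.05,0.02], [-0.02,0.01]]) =[0.06, 0.0]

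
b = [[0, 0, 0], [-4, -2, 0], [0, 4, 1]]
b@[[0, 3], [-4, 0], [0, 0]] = [[0, 0], [8, -12], [-16, 0]]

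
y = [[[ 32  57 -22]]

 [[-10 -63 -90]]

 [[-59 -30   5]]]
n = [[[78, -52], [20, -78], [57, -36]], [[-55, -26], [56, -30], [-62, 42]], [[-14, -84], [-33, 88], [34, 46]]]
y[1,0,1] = -63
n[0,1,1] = -78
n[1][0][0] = -55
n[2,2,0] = 34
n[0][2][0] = 57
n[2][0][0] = -14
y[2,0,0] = -59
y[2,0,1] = -30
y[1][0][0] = -10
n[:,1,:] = [[20, -78], [56, -30], [-33, 88]]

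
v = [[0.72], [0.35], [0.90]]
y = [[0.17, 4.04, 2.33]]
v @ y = [[0.12, 2.91, 1.68], [0.06, 1.41, 0.82], [0.15, 3.64, 2.1]]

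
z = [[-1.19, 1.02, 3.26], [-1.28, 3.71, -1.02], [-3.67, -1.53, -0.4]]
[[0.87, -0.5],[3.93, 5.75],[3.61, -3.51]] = z@[[-1.18, 0.37], [0.56, 1.54], [-0.34, -0.5]]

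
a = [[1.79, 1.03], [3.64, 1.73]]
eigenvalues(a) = [3.7, -0.18]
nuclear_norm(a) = 4.67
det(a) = -0.65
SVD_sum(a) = [[1.85, 0.91], [3.61, 1.79]] + [[-0.06, 0.12],[0.03, -0.06]]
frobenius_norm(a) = 4.53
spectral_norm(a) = 4.53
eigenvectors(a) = [[0.48, -0.46], [0.88, 0.89]]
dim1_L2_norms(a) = [2.07, 4.03]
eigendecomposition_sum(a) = [[1.88, 0.98], [3.47, 1.82]] + [[-0.09, 0.05], [0.17, -0.09]]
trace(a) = 3.52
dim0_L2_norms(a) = [4.06, 2.01]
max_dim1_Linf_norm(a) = 3.64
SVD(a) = [[-0.46,-0.89], [-0.89,0.46]] @ diag([4.526225572994225, 0.14415985007312626]) @ [[-0.90,  -0.44], [0.44,  -0.90]]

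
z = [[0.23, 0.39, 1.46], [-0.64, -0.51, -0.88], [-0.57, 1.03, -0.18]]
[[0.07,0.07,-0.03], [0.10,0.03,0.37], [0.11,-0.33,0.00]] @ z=[[-0.01, -0.04, 0.05], [-0.21, 0.4, 0.05], [0.24, 0.21, 0.45]]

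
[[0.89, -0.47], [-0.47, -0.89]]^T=[[0.89, -0.47], [-0.47, -0.89]]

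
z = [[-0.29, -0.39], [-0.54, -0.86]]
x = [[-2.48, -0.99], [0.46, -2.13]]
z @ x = [[0.54,1.12], [0.94,2.37]]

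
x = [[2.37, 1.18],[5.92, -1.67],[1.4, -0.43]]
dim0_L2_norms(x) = [6.53, 2.09]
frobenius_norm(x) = 6.85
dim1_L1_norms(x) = [3.55, 7.59, 1.83]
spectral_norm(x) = 6.64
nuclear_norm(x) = 8.34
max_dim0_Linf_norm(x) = 5.92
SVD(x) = [[-0.32,  0.95], [-0.92,  -0.3], [-0.22,  -0.09]] @ diag([6.641675970645216, 1.696360899382534]) @ [[-0.98, 0.19], [0.19, 0.98]]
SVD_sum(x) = [[2.06, -0.40], [6.02, -1.16], [1.43, -0.28]] + [[0.31, 1.58], [-0.1, -0.51], [-0.03, -0.15]]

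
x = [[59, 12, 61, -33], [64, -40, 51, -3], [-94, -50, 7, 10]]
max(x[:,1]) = 12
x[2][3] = 10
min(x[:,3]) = -33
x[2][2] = 7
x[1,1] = -40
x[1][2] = 51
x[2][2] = 7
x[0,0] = 59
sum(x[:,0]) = 29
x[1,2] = 51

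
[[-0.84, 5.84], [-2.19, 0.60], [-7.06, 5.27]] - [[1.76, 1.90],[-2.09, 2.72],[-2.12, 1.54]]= [[-2.60, 3.94], [-0.10, -2.12], [-4.94, 3.73]]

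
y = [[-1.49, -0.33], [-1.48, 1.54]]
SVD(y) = [[-0.47, -0.88], [-0.88, 0.47]] @ diag([2.3402669960801683, 1.1891805527580348]) @ [[0.86,-0.51], [0.51,0.86]]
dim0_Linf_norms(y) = [1.49, 1.54]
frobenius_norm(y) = 2.63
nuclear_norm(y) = 3.53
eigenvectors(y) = [[-0.91, 0.1],  [-0.42, -0.99]]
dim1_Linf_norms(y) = [1.49, 1.54]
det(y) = -2.78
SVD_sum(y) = [[-0.95,0.57], [-1.77,1.06]] + [[-0.54, -0.9], [0.29, 0.48]]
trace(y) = 0.05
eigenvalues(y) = [-1.64, 1.69]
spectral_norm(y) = 2.34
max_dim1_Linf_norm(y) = 1.54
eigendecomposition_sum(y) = [[-1.57, -0.16], [-0.73, -0.08]] + [[0.08,-0.17], [-0.75,1.62]]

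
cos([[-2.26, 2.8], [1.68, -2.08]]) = [[0.29, 0.88], [0.53, 0.35]]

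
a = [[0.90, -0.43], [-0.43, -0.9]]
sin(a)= [[0.76, -0.36],[-0.36, -0.76]]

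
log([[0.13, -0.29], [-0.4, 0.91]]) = [[-5.35, -1.72], [-2.38, -0.72]]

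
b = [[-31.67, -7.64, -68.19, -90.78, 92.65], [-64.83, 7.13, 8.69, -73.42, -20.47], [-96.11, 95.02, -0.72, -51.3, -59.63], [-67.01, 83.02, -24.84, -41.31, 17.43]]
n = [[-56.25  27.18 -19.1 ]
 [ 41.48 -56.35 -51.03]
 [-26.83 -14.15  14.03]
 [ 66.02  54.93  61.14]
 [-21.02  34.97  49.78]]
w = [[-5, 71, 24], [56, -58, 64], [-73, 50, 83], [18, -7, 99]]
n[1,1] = -56.35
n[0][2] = -19.1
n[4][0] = -21.02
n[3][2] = 61.14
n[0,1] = 27.18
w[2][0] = -73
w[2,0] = -73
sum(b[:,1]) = 177.52999999999997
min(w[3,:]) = -7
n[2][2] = 14.03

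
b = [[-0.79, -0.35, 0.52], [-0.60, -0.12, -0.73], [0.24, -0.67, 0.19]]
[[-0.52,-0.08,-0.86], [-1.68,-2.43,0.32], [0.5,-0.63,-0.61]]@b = [[0.25, 0.77, -0.38], [2.86, 0.67, 0.96], [-0.16, 0.31, 0.60]]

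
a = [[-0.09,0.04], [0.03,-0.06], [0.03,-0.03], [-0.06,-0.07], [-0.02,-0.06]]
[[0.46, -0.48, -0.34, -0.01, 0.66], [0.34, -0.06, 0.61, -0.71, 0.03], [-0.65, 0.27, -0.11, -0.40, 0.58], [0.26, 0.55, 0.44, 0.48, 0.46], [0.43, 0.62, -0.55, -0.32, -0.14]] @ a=[[-0.08, 0.02], [0.03, 0.05], [0.08, -0.05], [-0.03, -0.10], [-0.01, 0.03]]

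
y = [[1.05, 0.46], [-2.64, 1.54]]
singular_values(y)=[3.14, 0.9]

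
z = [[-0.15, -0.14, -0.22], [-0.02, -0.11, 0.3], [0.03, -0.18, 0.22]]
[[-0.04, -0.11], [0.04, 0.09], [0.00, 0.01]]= z @ [[-0.14, -0.36], [0.17, 0.44], [0.17, 0.45]]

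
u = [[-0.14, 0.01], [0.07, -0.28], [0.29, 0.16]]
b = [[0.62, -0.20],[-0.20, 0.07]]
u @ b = [[-0.09, 0.03],  [0.1, -0.03],  [0.15, -0.05]]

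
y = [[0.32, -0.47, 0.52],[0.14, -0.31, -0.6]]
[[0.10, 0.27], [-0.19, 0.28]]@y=[[0.07, -0.13, -0.11], [-0.02, 0.00, -0.27]]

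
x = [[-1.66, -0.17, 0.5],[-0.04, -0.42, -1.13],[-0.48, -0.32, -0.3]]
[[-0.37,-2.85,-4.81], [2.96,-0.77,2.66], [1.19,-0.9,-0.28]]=x@ [[-0.30, 2.29, 2.22], [-1.24, -1.83, -0.26], [-2.15, 1.28, -2.34]]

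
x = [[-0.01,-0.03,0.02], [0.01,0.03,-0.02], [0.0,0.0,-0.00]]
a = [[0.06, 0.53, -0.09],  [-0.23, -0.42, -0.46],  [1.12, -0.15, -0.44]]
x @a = [[0.03, 0.0, 0.01],  [-0.03, -0.00, -0.01],  [0.00, 0.00, 0.0]]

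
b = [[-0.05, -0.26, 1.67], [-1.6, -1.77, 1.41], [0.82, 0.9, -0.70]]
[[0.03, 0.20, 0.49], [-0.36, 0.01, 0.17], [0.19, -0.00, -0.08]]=b @ [[0.39, -0.14, 0.01], [-0.14, 0.24, 0.15], [0.01, 0.15, 0.32]]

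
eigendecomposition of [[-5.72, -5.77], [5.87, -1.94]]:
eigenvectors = [[0.23-0.67j,(0.23+0.67j)], [(-0.71+0j),-0.71-0.00j]]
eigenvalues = [(-3.83+5.5j), (-3.83-5.5j)]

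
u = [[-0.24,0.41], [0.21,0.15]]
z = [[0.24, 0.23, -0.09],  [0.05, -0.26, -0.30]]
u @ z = [[-0.04, -0.16, -0.1], [0.06, 0.01, -0.06]]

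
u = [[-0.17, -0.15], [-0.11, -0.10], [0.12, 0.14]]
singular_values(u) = [0.33, 0.02]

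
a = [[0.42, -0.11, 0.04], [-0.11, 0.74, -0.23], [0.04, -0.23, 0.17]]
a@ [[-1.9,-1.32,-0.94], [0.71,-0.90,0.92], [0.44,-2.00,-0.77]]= [[-0.86,-0.54,-0.53],[0.63,-0.06,0.96],[-0.16,-0.19,-0.38]]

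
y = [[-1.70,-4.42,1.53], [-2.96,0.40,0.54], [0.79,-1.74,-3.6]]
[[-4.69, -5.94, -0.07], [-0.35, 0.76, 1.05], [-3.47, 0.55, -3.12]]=y@[[0.36, -0.24, -0.19], [1.1, 1.17, 0.32], [0.51, -0.77, 0.67]]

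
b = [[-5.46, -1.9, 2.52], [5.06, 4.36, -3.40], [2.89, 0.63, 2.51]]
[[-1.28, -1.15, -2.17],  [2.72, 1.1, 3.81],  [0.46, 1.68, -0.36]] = b@[[0.03, 0.30, 0.05], [0.59, 0.13, 0.55], [-0.00, 0.29, -0.34]]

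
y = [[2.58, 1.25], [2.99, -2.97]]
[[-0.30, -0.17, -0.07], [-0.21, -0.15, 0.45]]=y @[[-0.1, -0.06, 0.03], [-0.03, -0.01, -0.12]]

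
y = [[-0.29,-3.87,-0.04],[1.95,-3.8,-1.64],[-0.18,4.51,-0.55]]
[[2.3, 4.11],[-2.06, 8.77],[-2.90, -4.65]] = y@[[-1.03, 1.2], [-0.53, -1.14], [1.26, -1.28]]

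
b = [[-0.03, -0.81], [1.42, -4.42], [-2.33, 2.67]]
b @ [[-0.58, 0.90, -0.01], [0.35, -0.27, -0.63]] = [[-0.27, 0.19, 0.51], [-2.37, 2.47, 2.77], [2.29, -2.82, -1.66]]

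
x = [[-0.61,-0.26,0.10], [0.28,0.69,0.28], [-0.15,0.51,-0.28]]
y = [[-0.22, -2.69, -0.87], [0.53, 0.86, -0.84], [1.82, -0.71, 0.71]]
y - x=[[0.39, -2.43, -0.97],  [0.25, 0.17, -1.12],  [1.97, -1.22, 0.99]]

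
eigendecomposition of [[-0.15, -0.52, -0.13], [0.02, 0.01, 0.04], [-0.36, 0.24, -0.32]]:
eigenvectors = [[0.26, -0.57, -0.7], [-0.10, -0.17, 0.16], [0.96, 0.81, 0.70]]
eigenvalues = [-0.44, -0.12, 0.1]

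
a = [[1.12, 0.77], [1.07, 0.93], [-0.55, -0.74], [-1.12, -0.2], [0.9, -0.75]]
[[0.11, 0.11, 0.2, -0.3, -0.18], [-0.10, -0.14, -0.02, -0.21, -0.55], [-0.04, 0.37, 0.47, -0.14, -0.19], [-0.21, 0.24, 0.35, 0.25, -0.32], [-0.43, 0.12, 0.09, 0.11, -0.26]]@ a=[[0.30, 0.23], [-0.51, 0.26], [0.08, 0.14], [-0.74, -0.01], [-0.76, -0.11]]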